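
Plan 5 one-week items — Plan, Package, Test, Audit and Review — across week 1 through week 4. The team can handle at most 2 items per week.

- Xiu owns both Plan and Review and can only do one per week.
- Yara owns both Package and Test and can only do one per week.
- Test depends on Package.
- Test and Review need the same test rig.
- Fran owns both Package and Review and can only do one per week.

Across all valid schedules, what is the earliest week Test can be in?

week 2

Precedence pushes Test to at least week 2.
Test at week 2 is achievable: Test -> week 2, Package -> week 1, Plan -> week 1, Audit -> week 2, Review -> week 3.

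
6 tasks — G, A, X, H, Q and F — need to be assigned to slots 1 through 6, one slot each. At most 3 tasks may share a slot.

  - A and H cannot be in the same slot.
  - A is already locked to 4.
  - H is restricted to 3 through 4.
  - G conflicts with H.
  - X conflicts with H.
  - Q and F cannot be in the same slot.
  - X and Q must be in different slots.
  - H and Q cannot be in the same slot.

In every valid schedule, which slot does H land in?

H's window is 3–4.
A is fixed at 4, and H can't share a slot with A.
So H must be 3.

3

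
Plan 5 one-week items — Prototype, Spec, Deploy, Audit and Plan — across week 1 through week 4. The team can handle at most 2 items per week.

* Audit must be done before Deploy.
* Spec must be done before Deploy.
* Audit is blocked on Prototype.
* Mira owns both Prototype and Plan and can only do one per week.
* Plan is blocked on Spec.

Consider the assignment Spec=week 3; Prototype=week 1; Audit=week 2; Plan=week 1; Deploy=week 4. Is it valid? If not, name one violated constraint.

The team can handle at most 2 items per week — holds.
Plan is blocked on Spec — violated.
Audit must be done before Deploy — holds.
Mira owns both Prototype and Plan and can only do one per week — violated.
Audit is blocked on Prototype — holds.
Spec must be done before Deploy — holds.

No. Mira owns both Prototype and Plan and can only do one per week is not satisfied.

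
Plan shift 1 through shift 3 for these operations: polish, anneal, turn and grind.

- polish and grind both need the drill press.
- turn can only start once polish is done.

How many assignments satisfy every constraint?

18

Splitting on polish: it can be shift 1 (12), shift 2 (6). Listing each branch's schedules as (anneal, turn, grind) by shift number:
polish=shift 1: (1,2,2) (1,2,3) (1,3,2) (1,3,3) (2,2,2) (2,2,3) (2,3,2) (2,3,3) (3,2,2) (3,2,3) (3,3,2) (3,3,3) — 12.
polish=shift 2: (1,3,1) (1,3,3) (2,3,1) (2,3,3) (3,3,1) (3,3,3) — 6.
Summing: 12 + 6 = 18.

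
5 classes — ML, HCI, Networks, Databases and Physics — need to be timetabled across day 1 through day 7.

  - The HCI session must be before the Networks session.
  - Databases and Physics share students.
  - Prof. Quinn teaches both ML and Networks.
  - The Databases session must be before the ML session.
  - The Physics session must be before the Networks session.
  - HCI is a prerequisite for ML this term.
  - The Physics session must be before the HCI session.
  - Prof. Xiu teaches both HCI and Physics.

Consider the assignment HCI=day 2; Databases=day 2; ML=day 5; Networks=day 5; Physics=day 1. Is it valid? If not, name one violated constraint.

No — it violates: Prof. Quinn teaches both ML and Networks

The HCI session must be before the Networks session — holds.
The Physics session must be before the HCI session — holds.
The Physics session must be before the Networks session — holds.
Prof. Xiu teaches both HCI and Physics — holds.
Prof. Quinn teaches both ML and Networks — violated.
The Databases session must be before the ML session — holds.
Databases and Physics share students — holds.
HCI is a prerequisite for ML this term — holds.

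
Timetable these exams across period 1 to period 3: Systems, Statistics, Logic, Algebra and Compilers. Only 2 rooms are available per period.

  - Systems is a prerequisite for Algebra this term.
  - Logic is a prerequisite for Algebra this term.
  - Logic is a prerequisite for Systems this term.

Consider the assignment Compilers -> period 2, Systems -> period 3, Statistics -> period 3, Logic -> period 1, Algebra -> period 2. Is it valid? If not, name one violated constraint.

Only 2 rooms are available per period — holds.
Logic is a prerequisite for Systems this term — holds.
Systems is a prerequisite for Algebra this term — violated.
Logic is a prerequisite for Algebra this term — holds.

No — it violates: Systems is a prerequisite for Algebra this term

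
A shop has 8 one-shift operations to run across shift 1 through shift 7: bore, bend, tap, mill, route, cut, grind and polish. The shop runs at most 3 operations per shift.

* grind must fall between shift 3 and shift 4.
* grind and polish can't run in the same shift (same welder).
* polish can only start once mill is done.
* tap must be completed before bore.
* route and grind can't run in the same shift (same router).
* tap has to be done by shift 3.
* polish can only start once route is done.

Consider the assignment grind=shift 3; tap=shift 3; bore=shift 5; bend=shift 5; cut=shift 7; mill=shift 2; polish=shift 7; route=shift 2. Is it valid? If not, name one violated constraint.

Yes, all constraints hold

polish can only start once route is done — holds.
route and grind can't run in the same shift (same router) — holds.
tap has to be done by shift 3 — holds.
The shop runs at most 3 operations per shift — holds.
grind and polish can't run in the same shift (same welder) — holds.
tap must be completed before bore — holds.
grind must fall between shift 3 and shift 4 — holds.
polish can only start once mill is done — holds.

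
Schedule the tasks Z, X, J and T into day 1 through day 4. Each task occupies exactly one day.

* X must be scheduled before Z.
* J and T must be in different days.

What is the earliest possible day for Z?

Precedence pushes Z to at least day 2.
Z at day 2 is achievable: T -> day 2; Z -> day 2; X -> day 1; J -> day 1.

day 2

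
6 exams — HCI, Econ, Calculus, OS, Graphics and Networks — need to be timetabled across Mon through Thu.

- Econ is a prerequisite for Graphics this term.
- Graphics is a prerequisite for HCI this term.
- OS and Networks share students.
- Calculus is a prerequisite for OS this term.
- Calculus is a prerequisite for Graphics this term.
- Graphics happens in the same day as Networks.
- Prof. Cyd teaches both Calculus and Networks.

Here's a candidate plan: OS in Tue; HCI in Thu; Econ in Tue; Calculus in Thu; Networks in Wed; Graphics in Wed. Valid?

Econ is a prerequisite for Graphics this term — holds.
Prof. Cyd teaches both Calculus and Networks — holds.
Calculus is a prerequisite for OS this term — violated.
OS and Networks share students — holds.
Calculus is a prerequisite for Graphics this term — violated.
Graphics happens in the same day as Networks — holds.
Graphics is a prerequisite for HCI this term — holds.

No. Calculus is a prerequisite for OS this term is not satisfied.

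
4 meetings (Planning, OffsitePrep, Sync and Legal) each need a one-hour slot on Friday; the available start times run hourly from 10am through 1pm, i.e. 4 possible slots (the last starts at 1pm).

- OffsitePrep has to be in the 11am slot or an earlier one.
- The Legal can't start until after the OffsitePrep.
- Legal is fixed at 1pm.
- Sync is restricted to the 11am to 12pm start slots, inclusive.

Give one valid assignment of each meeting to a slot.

Sync -> 11am, Planning -> 10am, Legal -> 1pm, OffsitePrep -> 10am

Checking: OffsitePrep(10am) before Legal(1pm); Legal=1pm in [1pm,1pm]; Sync=11am in [11am,12pm]; OffsitePrep=10am in [10am,11am].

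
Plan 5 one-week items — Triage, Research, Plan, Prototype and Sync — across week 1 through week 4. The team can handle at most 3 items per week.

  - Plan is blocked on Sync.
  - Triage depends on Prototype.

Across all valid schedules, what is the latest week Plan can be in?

Precedence pushes Plan to at least week 2.
Plan at week 4 is achievable: Triage in week 2, Plan in week 4, Research in week 1, Prototype in week 1, Sync in week 1.

week 4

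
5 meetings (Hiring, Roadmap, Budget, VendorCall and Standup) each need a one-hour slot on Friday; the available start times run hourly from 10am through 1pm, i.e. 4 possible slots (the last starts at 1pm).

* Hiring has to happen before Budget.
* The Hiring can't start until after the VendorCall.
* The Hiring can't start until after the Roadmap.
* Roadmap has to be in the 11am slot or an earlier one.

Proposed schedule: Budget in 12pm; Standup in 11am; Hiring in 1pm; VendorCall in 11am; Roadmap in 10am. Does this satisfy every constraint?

The Hiring can't start until after the VendorCall — holds.
Roadmap has to be in the 11am slot or an earlier one — holds.
Hiring has to happen before Budget — violated.
The Hiring can't start until after the Roadmap — holds.

Invalid. Hiring has to happen before Budget.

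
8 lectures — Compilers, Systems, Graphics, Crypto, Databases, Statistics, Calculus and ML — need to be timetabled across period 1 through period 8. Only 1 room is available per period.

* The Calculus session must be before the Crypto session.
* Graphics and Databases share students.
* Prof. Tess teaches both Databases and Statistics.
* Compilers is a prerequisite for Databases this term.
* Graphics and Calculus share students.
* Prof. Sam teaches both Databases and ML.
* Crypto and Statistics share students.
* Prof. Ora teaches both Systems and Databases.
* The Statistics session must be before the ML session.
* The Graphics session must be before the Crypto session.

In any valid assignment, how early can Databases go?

period 2

Precedence pushes Databases to at least period 2.
Databases at period 2 is achievable: Compilers -> period 1; Calculus -> period 4; Statistics -> period 6; Systems -> period 8; Graphics -> period 3; Crypto -> period 5; ML -> period 7; Databases -> period 2.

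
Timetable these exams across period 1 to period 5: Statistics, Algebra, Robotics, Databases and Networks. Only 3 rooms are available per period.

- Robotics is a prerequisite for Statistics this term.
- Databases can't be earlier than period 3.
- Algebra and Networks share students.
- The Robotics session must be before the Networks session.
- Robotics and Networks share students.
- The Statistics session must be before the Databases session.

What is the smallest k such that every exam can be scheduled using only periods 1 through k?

The precedence chain requires at least 3 distinct periods.
With at most 3 per period and 5 exams, at least 2 periods are needed.
3 works (last occupied period: period 3): for example Algebra in period 1, Databases in period 3, Statistics in period 2, Robotics in period 1, Networks in period 2.

3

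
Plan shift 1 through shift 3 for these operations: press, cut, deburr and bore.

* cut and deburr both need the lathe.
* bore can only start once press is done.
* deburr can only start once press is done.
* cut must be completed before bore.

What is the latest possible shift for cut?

shift 2

Downstream work caps cut at shift 2.
cut at shift 2 is achievable: cut -> shift 2, bore -> shift 3, deburr -> shift 3, press -> shift 1.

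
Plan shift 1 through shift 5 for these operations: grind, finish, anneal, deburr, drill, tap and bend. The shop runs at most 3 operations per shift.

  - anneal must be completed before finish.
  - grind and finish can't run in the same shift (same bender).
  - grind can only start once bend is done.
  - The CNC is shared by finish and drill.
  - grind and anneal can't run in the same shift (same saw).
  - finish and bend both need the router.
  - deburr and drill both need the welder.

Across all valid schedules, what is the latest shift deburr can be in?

shift 5

deburr at shift 5 is achievable: drill=shift 1; anneal=shift 1; deburr=shift 5; finish=shift 3; bend=shift 1; tap=shift 2; grind=shift 2.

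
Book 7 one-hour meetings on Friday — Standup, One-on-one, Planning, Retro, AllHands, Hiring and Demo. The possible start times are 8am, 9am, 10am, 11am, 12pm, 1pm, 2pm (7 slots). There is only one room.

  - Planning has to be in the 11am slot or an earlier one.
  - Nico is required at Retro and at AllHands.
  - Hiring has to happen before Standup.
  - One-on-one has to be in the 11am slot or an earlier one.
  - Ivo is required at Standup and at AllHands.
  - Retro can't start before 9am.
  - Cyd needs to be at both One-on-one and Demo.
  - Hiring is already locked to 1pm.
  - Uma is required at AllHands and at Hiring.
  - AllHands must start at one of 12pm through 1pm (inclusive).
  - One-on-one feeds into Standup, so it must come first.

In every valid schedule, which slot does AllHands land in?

AllHands's window is 12pm–1pm.
Hiring is fixed at 1pm, and AllHands can't share a slot with Hiring.
So AllHands must be 12pm.

12pm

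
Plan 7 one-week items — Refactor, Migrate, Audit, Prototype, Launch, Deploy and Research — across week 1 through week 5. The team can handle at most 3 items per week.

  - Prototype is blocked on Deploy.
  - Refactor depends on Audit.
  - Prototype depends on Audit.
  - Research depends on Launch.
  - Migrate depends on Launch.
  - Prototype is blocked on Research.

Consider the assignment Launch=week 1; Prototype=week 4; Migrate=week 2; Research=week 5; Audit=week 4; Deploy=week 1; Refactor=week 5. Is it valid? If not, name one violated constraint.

Refactor depends on Audit — holds.
Research depends on Launch — holds.
Migrate depends on Launch — holds.
The team can handle at most 3 items per week — holds.
Prototype depends on Audit — violated.
Prototype is blocked on Research — violated.
Prototype is blocked on Deploy — holds.

Invalid. Prototype is blocked on Research.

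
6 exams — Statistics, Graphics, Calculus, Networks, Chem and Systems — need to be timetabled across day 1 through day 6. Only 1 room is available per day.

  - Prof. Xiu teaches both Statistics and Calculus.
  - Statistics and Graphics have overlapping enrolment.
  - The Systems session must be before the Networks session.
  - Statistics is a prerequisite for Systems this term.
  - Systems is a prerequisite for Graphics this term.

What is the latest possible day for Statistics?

Downstream work caps Statistics at day 4.
Statistics at day 3 is achievable: Chem=day 2; Statistics=day 3; Calculus=day 1; Networks=day 6; Systems=day 4; Graphics=day 5.
Nothing later works — the conflict and capacity constraints rule out every day after day 3.

day 3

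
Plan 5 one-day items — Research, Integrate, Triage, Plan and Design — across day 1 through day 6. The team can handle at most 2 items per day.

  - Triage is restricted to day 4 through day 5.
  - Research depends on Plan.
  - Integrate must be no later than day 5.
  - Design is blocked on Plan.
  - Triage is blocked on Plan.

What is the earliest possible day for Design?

day 2

Precedence pushes Design to at least day 2.
Design at day 2 is achievable: Plan in day 1, Research in day 2, Triage in day 4, Integrate in day 1, Design in day 2.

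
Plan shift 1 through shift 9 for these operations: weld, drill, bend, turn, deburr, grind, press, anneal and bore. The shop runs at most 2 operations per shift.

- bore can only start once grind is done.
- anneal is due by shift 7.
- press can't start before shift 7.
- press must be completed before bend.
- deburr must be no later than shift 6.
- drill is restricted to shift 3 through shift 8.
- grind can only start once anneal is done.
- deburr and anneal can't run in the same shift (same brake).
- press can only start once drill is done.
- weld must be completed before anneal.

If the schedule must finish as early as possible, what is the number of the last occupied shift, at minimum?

8

The precedence chain requires at least 4 distinct shifts.
With at most 2 per shift and 9 operations, at least 5 shifts are needed.
Propagating the time windows through the other constraints, bend can't land before shift 8, so the schedule must run through at least shift 8.
8 works (last occupied shift: shift 8): for example press in shift 7, bend in shift 8, turn in shift 2, grind in shift 3, anneal in shift 2, bore in shift 4, drill in shift 3, weld in shift 1, deburr in shift 1.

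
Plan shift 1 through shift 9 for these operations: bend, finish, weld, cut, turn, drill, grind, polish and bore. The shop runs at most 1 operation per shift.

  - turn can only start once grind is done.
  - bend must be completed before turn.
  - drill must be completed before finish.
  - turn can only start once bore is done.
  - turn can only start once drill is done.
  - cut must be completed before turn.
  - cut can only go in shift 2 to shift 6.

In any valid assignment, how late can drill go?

shift 7

Downstream work caps drill at shift 8.
drill at shift 7 is achievable: drill=shift 7, finish=shift 9, turn=shift 8, polish=shift 6, cut=shift 2, grind=shift 3, bend=shift 1, weld=shift 5, bore=shift 4.
Nothing later works — the capacity limit rule out every shift after shift 7.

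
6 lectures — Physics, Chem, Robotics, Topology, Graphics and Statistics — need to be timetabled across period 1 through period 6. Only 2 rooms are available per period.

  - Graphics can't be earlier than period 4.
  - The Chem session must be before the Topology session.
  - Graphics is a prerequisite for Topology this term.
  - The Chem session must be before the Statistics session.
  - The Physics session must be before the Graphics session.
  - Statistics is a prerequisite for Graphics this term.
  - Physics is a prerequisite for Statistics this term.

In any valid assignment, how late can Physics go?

Downstream work caps Physics at period 3.
Physics at period 3 is achievable: Statistics=period 4, Graphics=period 5, Topology=period 6, Robotics=period 1, Chem=period 1, Physics=period 3.

period 3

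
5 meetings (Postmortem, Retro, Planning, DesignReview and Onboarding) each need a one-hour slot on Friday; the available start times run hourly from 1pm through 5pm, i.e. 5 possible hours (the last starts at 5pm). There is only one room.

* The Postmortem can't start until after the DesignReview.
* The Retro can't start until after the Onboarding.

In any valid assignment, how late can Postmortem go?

Precedence pushes Postmortem to at least 2pm.
Postmortem at 5pm is achievable: Onboarding -> 1pm, Postmortem -> 5pm, DesignReview -> 3pm, Planning -> 4pm, Retro -> 2pm.

5pm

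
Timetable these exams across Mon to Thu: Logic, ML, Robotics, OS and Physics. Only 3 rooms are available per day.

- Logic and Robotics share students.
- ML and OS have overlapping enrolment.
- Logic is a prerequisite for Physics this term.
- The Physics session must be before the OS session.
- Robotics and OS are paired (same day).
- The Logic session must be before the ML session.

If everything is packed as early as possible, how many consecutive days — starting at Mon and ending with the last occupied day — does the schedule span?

3 days

The precedence chain requires at least 3 distinct days.
With at most 3 per day and 5 exams, at least 2 days are needed.
3 works (last occupied day: Wed): for example Logic=Mon; Physics=Tue; Robotics=Wed; ML=Tue; OS=Wed.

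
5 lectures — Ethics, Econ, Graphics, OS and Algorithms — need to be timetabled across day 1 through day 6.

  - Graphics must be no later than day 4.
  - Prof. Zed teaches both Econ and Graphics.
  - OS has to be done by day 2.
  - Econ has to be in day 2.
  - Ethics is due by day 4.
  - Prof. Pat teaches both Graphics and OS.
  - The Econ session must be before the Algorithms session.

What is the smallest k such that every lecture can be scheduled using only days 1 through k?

3

The precedence chain requires at least 2 distinct days.
Propagating the time windows through the other constraints, Algorithms can't land before day 3, so the schedule must run through at least day 3.
3 works (last occupied day: day 3): for example Graphics in day 3; OS in day 1; Algorithms in day 3; Econ in day 2; Ethics in day 1.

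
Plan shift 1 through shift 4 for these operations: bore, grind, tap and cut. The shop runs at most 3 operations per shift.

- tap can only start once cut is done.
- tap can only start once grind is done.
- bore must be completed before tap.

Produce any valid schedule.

grind=shift 1; tap=shift 2; cut=shift 1; bore=shift 1

Checking: cut(shift 1) before tap(shift 2); grind(shift 1) before tap(shift 2); bore(shift 1) before tap(shift 2); max 3 per shift (cap 3).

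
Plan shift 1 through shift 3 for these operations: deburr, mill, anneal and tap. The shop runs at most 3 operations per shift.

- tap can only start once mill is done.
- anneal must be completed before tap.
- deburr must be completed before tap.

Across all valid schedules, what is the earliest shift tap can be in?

Precedence pushes tap to at least shift 2.
tap at shift 2 is achievable: mill -> shift 1, deburr -> shift 1, tap -> shift 2, anneal -> shift 1.

shift 2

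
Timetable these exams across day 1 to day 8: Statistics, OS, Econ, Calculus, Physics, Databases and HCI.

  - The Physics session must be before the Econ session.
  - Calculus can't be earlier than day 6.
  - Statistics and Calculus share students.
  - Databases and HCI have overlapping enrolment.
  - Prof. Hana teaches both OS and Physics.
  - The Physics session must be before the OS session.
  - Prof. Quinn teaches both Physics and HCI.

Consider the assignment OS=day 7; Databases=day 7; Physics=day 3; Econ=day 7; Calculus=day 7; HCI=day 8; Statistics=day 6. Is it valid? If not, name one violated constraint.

Databases and HCI have overlapping enrolment — holds.
Calculus can't be earlier than day 6 — holds.
The Physics session must be before the Econ session — holds.
Prof. Quinn teaches both Physics and HCI — holds.
Statistics and Calculus share students — holds.
Prof. Hana teaches both OS and Physics — holds.
The Physics session must be before the OS session — holds.

Yes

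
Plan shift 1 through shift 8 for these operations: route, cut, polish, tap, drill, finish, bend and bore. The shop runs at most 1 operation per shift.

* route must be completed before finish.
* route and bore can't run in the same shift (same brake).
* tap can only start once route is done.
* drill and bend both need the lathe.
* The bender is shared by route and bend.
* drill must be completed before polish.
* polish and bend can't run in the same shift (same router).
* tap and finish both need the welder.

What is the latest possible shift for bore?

bore at shift 8 is achievable: bore -> shift 8; cut -> shift 6; drill -> shift 2; tap -> shift 4; bend -> shift 7; finish -> shift 5; polish -> shift 3; route -> shift 1.

shift 8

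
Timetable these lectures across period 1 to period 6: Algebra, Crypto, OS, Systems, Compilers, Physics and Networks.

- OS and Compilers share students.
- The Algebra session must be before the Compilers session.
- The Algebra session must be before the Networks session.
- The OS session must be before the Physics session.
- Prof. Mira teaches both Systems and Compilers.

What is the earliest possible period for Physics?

Precedence pushes Physics to at least period 2.
Physics at period 2 is achievable: Networks=period 2, Physics=period 2, Crypto=period 1, Systems=period 1, Algebra=period 1, OS=period 1, Compilers=period 2.

period 2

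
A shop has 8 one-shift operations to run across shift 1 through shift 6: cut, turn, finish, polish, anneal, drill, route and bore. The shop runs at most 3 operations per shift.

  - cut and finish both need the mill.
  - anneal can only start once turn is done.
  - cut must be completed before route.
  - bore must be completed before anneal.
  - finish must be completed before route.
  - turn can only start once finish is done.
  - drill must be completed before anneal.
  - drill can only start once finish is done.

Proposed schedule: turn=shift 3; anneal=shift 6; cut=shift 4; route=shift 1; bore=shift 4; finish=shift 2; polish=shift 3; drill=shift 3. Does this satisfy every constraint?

Invalid. cut must be completed before route.

cut must be completed before route — violated.
drill can only start once finish is done — holds.
The shop runs at most 3 operations per shift — holds.
finish must be completed before route — violated.
drill must be completed before anneal — holds.
bore must be completed before anneal — holds.
anneal can only start once turn is done — holds.
turn can only start once finish is done — holds.
cut and finish both need the mill — holds.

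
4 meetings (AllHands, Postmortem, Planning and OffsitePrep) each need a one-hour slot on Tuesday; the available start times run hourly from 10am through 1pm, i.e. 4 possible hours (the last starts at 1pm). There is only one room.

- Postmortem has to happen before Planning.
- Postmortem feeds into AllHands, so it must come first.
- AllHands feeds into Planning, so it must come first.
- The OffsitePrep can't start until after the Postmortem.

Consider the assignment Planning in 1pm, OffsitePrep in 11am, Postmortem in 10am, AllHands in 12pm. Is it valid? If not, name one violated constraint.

Postmortem has to happen before Planning — holds.
Postmortem feeds into AllHands, so it must come first — holds.
There is only one room — holds.
The OffsitePrep can't start until after the Postmortem — holds.
AllHands feeds into Planning, so it must come first — holds.

Valid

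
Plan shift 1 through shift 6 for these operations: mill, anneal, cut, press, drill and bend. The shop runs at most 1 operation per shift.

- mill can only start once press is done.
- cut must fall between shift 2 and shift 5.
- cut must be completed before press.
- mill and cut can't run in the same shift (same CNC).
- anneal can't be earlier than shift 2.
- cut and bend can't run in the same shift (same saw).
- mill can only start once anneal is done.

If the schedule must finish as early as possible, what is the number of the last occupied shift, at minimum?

The precedence chain requires at least 3 distinct shifts.
With at most 1 per shift and 6 operations, at least 6 shifts are needed.
Propagating the time windows through the other constraints, mill can't land before shift 4, so the schedule must run through at least shift 4.
6 works (last occupied shift: shift 6): for example bend -> shift 6; press -> shift 4; mill -> shift 5; cut -> shift 2; drill -> shift 1; anneal -> shift 3.

6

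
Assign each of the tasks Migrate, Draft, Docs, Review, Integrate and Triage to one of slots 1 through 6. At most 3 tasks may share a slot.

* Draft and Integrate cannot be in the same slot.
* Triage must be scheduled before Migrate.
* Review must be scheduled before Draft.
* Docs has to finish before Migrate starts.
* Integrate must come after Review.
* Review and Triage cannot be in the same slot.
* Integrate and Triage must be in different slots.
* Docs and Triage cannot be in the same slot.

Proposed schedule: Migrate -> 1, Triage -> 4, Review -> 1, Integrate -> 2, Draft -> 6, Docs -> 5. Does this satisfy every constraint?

Invalid. Docs has to finish before Migrate starts.

Triage must be scheduled before Migrate — violated.
Integrate must come after Review — holds.
Docs and Triage cannot be in the same slot — holds.
Draft and Integrate cannot be in the same slot — holds.
At most 3 tasks may share a slot — holds.
Docs has to finish before Migrate starts — violated.
Review and Triage cannot be in the same slot — holds.
Review must be scheduled before Draft — holds.
Integrate and Triage must be in different slots — holds.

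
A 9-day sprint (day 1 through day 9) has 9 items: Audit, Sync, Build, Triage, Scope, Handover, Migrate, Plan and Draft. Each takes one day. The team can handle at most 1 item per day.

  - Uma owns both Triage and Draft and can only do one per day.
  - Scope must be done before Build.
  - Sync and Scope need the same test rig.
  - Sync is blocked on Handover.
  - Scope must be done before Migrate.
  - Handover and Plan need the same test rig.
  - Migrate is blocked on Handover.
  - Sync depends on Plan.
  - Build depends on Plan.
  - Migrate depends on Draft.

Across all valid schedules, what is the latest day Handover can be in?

day 7

Downstream work caps Handover at day 8.
Handover at day 7 is achievable: Draft -> day 4, Triage -> day 6, Audit -> day 5, Sync -> day 9, Scope -> day 1, Handover -> day 7, Migrate -> day 8, Build -> day 3, Plan -> day 2.
Nothing later works — the conflict and capacity constraints rule out every day after day 7.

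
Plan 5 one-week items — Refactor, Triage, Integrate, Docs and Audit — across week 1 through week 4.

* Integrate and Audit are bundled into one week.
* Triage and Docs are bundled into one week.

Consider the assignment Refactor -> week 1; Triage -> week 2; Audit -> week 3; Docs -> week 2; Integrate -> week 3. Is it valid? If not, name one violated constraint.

Integrate and Audit are bundled into one week — holds.
Triage and Docs are bundled into one week — holds.

Valid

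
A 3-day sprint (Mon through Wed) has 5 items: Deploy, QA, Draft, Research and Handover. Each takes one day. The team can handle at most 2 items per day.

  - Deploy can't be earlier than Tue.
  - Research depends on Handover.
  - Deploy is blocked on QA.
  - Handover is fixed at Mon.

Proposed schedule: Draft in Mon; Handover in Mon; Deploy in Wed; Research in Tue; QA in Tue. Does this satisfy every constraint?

Yes

Research depends on Handover — holds.
Deploy is blocked on QA — holds.
Handover is fixed at Mon — holds.
Deploy can't be earlier than Tue — holds.
The team can handle at most 2 items per day — holds.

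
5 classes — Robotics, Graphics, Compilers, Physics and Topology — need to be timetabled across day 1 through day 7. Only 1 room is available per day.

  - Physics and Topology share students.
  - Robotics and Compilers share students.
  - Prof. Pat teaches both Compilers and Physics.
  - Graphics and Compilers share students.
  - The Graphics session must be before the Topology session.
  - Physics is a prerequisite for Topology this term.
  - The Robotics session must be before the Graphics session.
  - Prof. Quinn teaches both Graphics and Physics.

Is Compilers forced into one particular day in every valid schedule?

No

Compilers can be day 1 (e.g. Robotics -> day 2; Physics -> day 4; Compilers -> day 1; Graphics -> day 3; Topology -> day 5) or day 2 (e.g. Robotics=day 1, Physics=day 4, Topology=day 5, Compilers=day 2, Graphics=day 3).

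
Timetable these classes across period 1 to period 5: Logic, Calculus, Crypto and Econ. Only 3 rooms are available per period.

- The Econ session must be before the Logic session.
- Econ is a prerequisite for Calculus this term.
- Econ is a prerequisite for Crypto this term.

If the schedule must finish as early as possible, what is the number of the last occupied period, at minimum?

The precedence chain requires at least 2 distinct periods.
With at most 3 per period and 4 classes, at least 2 periods are needed.
2 works (last occupied period: period 2): for example Logic -> period 2, Econ -> period 1, Crypto -> period 2, Calculus -> period 2.

2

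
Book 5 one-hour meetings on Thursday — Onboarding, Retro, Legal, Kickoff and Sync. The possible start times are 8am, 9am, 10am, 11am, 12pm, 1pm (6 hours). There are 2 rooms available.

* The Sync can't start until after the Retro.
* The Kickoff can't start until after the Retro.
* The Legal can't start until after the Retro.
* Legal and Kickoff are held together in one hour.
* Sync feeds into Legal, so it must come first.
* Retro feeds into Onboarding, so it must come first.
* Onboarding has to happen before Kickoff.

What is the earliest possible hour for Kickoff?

Precedence pushes Kickoff to at least 10am.
Kickoff at 10am is achievable: Kickoff -> 10am; Retro -> 8am; Legal -> 10am; Sync -> 9am; Onboarding -> 9am.

10am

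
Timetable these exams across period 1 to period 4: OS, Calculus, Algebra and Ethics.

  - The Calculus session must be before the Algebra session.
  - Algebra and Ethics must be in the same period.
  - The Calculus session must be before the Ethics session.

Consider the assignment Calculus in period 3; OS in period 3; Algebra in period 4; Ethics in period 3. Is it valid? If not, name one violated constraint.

No — it violates: Algebra and Ethics must be in the same period

The Calculus session must be before the Algebra session — holds.
Algebra and Ethics must be in the same period — violated.
The Calculus session must be before the Ethics session — violated.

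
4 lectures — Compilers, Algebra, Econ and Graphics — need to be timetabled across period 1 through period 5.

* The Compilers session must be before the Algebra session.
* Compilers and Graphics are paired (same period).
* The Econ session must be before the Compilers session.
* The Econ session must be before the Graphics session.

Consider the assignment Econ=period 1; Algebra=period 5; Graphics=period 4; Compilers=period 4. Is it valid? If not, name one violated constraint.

Valid

The Econ session must be before the Compilers session — holds.
Compilers and Graphics are paired (same period) — holds.
The Compilers session must be before the Algebra session — holds.
The Econ session must be before the Graphics session — holds.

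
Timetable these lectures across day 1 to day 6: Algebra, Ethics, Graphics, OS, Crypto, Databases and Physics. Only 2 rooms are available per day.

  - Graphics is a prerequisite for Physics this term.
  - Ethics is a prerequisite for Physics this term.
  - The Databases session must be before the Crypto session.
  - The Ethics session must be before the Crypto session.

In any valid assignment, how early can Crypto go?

Precedence pushes Crypto to at least day 2.
Crypto at day 2 is achievable: Algebra in day 3; OS in day 4; Ethics in day 1; Graphics in day 2; Crypto in day 2; Physics in day 3; Databases in day 1.

day 2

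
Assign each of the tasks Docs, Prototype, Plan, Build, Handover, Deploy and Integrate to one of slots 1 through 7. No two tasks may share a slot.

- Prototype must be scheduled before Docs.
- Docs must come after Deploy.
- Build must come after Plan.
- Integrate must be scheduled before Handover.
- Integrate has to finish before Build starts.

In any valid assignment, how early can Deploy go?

1

Downstream work caps Deploy at 6.
Deploy at 1 is achievable: Deploy in 1, Docs in 3, Build in 6, Plan in 5, Handover in 7, Integrate in 4, Prototype in 2.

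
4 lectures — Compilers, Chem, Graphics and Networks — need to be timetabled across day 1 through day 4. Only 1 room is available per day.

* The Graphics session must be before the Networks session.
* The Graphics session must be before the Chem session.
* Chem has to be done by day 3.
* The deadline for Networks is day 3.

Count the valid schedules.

Enumerating: Graphics -> day 1, Networks -> day 3, Compilers -> day 4, Chem -> day 2 | Networks=day 2; Chem=day 3; Graphics=day 1; Compilers=day 4.

2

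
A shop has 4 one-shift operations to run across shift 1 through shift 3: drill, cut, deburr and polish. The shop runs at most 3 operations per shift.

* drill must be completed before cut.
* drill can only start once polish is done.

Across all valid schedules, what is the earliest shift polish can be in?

shift 1

Downstream work caps polish at shift 1.
polish at shift 1 is achievable: polish -> shift 1; cut -> shift 3; deburr -> shift 1; drill -> shift 2.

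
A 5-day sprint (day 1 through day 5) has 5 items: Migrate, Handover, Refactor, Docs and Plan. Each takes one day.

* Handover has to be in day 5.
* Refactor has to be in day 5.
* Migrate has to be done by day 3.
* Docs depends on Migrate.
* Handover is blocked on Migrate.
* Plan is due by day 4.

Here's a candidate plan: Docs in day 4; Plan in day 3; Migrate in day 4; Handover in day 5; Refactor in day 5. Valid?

Migrate has to be done by day 3 — violated.
Handover is blocked on Migrate — holds.
Handover has to be in day 5 — holds.
Refactor has to be in day 5 — holds.
Docs depends on Migrate — violated.
Plan is due by day 4 — holds.

No. Migrate has to be done by day 3 is not satisfied.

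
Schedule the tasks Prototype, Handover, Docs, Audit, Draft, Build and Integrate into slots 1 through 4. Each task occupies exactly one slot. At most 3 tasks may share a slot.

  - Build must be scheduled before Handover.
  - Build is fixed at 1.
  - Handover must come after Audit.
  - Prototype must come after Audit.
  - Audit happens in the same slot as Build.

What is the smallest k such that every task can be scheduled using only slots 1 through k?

3 slots

The precedence chain requires at least 2 distinct slots.
With at most 3 per slot and 7 tasks, at least 3 slots are needed.
3 works (last occupied slot: 3): for example Draft in 2; Build in 1; Docs in 1; Handover in 2; Audit in 1; Integrate in 3; Prototype in 2.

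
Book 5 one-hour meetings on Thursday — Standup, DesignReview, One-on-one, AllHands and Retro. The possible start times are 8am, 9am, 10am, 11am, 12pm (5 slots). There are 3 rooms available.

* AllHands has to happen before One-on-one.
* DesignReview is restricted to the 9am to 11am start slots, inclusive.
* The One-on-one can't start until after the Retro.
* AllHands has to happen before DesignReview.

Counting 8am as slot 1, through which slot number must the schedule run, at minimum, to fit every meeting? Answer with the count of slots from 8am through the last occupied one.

The precedence chain requires at least 2 distinct slots.
With at most 3 per slot and 5 meetings, at least 2 slots are needed.
2 works (last occupied slot: 9am): for example DesignReview=9am, Retro=8am, Standup=8am, AllHands=8am, One-on-one=9am.

2 slots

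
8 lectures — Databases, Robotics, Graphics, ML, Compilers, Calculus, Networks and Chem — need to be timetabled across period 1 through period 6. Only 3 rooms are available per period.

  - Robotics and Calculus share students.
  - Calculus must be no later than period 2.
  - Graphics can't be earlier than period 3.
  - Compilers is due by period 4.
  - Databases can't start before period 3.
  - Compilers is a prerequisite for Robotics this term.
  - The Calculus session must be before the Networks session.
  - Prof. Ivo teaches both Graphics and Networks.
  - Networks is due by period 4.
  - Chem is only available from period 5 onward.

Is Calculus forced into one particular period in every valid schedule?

Calculus can be period 1 (e.g. Calculus=period 1; Databases=period 3; Chem=period 5; Robotics=period 2; Compilers=period 1; Networks=period 2; ML=period 1; Graphics=period 3) or period 2 (e.g. Chem=period 5, ML=period 1, Calculus=period 2, Networks=period 3, Compilers=period 1, Databases=period 3, Graphics=period 4, Robotics=period 3).

No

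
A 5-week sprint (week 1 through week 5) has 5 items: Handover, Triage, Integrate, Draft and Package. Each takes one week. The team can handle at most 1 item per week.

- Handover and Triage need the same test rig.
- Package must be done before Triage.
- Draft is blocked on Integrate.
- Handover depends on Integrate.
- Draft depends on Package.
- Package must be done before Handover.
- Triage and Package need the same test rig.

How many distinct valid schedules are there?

Splitting on Handover: it can be week 3 (4), week 4 (5), week 5 (5). Listing each branch's schedules as (Triage, Integrate, Draft, Package) by week number:
Handover=week 3: (4,1,5,2) (4,2,5,1) (5,1,4,2) (5,2,4,1) — 4.
Handover=week 4: (2,3,5,1) (3,1,5,2) (3,2,5,1) (5,1,3,2) (5,2,3,1) — 5.
Handover=week 5: (2,3,4,1) (3,1,4,2) (3,2,4,1) (4,1,3,2) (4,2,3,1) — 5.
Summing: 4 + 5 + 5 = 14.

14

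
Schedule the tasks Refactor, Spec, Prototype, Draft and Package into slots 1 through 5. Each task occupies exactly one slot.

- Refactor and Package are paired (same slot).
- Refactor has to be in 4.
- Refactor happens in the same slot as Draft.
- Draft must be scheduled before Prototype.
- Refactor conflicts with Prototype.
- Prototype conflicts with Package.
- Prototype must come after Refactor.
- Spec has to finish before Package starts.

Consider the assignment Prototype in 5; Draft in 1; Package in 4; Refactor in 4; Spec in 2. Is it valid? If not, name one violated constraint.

Refactor has to be in 4 — holds.
Draft must be scheduled before Prototype — holds.
Prototype conflicts with Package — holds.
Prototype must come after Refactor — holds.
Refactor happens in the same slot as Draft — violated.
Refactor conflicts with Prototype — holds.
Spec has to finish before Package starts — holds.
Refactor and Package are paired (same slot) — holds.

No — it violates: Refactor happens in the same slot as Draft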